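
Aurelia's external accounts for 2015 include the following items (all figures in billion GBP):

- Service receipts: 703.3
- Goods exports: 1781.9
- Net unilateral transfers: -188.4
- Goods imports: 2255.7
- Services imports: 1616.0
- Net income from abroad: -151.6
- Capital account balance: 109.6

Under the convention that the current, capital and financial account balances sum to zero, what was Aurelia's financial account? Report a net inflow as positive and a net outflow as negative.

Goods balance = 1781.9 - 2255.7 = -473.8
Services balance = 703.3 - 1616.0 = -912.7
Trade balance (goods + services) = -473.8 + (-912.7) = -1386.5
Net primary income = -151.6
Net secondary income = -188.4
Current account = -1386.5 + (-151.6) + (-188.4) = -1726.5
Financial account = -(-1726.5 + 109.6) = 1616.9

1616.9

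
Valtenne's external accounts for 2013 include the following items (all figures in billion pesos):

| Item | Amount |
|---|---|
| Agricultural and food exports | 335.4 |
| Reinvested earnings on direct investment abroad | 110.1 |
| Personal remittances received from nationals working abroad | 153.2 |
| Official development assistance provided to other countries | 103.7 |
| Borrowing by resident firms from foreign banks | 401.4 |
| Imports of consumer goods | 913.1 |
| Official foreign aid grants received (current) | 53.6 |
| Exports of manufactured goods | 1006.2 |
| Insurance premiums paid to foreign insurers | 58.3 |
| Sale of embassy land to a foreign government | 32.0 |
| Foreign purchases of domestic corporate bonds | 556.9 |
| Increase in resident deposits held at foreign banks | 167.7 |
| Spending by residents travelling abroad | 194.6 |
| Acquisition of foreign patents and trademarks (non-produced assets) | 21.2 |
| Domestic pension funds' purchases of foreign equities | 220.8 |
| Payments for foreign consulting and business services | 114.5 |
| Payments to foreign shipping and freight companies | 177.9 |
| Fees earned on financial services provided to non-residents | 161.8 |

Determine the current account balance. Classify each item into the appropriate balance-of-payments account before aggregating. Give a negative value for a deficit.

Goods: -913.1 + 1006.2 + 335.4 = 428.5
Services: -194.6 - 114.5 + 161.8 - 58.3 - 177.9 = -383.5
Primary income: 110.1
Secondary income: -103.7 + 153.2 + 53.6 = 103.1
Current account = 428.5 + (-383.5) + 110.1 + 103.1 = 258.2
(Excluded from the current account — financial account: borrowing by resident firms from foreign banks 401.4, foreign purchases of domestic corporate bonds 556.9, increase in resident deposits held at foreign banks 167.7, domestic pension funds' purchases of foreign equities 220.8; capital account: sale of embassy land to a foreign government 32.0, acquisition of foreign patents and trademarks (non-produced assets) 21.2.)

258.2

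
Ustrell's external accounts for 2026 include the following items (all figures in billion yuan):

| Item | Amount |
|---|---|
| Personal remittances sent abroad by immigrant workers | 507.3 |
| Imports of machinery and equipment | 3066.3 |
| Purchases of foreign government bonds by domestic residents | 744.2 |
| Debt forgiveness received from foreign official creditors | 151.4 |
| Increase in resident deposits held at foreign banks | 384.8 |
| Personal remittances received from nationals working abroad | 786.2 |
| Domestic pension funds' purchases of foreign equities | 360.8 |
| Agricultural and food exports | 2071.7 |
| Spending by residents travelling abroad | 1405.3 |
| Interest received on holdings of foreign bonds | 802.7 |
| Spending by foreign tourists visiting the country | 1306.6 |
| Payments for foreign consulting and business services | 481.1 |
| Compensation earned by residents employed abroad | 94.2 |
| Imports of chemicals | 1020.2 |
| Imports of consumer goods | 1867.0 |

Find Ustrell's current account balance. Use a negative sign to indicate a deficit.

Goods: -1020.2 + 2071.7 - 3066.3 - 1867.0 = -3881.8
Services: -481.1 - 1405.3 + 1306.6 = -579.8
Primary income: 802.7 + 94.2 = 896.9
Secondary income: 786.2 - 507.3 = 278.9
Current account = (-3881.8) + (-579.8) + 896.9 + 278.9 = -3285.8
(Excluded from the current account — financial account: purchases of foreign government bonds by domestic residents 744.2, increase in resident deposits held at foreign banks 384.8, domestic pension funds' purchases of foreign equities 360.8; capital account: debt forgiveness received from foreign official creditors 151.4.)

-3285.8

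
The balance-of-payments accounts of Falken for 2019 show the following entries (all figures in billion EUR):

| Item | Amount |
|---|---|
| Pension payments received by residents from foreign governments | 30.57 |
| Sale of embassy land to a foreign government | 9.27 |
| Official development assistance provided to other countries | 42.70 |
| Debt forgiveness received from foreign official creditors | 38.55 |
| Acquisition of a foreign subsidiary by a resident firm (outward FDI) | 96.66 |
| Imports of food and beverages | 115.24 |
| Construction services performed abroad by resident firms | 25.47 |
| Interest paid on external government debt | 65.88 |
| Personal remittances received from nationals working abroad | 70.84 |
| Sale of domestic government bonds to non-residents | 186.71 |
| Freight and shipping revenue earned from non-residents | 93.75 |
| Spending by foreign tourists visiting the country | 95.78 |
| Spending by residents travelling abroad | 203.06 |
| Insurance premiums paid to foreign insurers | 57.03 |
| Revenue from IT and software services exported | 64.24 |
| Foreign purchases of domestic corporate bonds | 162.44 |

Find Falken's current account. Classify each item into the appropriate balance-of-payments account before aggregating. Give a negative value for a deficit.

Goods: -115.24
Services: 93.75 - 57.03 + 95.78 + 25.47 + 64.24 - 203.06 = 19.15
Primary income: -65.88
Secondary income: 70.84 - 42.70 + 30.57 = 58.71
Current account = (-115.24) + 19.15 + (-65.88) + 58.71 = -103.26
(Excluded from the current account — capital account: sale of embassy land to a foreign government 9.27, debt forgiveness received from foreign official creditors 38.55; financial account: acquisition of a foreign subsidiary by a resident firm (outward FDI) 96.66, sale of domestic government bonds to non-residents 186.71, foreign purchases of domestic corporate bonds 162.44.)

-103.26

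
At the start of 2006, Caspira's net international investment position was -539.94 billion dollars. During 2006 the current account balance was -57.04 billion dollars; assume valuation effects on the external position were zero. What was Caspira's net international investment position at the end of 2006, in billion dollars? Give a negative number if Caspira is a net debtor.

-596.98

With no valuation effects, change in NIIP = current account = -57.04
End-of-year NIIP = -539.94 + (-57.04) = -596.98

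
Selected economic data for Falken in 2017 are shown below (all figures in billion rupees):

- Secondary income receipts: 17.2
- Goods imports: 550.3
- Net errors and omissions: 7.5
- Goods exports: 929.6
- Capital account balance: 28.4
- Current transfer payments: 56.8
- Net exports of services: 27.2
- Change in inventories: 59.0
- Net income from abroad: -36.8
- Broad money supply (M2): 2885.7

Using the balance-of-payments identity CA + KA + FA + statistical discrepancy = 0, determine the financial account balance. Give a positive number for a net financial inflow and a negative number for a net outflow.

-366.0

Goods balance = 929.6 - 550.3 = 379.3
Services balance = 27.2
Trade balance (goods + services) = 379.3 + 27.2 = 406.5
Net primary income = -36.8
Net secondary income = 17.2 - 56.8 = -39.6
Current account = 406.5 + (-36.8) + (-39.6) = 330.1
Financial account = -(330.1 + 28.4 + 7.5) = -366.0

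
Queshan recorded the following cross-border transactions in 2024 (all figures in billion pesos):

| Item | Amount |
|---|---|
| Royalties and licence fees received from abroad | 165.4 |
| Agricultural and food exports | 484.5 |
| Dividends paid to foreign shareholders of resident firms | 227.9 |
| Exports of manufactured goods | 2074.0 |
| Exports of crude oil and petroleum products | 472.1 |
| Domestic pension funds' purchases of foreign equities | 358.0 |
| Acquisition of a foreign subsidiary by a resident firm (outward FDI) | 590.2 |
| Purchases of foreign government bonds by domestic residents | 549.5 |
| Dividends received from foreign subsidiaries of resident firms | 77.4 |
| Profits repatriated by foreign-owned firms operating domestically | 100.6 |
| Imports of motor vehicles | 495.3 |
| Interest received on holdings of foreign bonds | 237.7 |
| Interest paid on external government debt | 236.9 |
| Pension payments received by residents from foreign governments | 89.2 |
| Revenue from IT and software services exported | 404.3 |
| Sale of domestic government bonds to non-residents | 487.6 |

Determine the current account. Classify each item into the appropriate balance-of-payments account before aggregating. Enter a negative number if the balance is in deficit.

2943.9

Goods: 484.5 - 495.3 + 472.1 + 2074.0 = 2535.3
Services: 404.3 + 165.4 = 569.7
Primary income: 237.7 - 100.6 + 77.4 - 227.9 - 236.9 = -250.3
Secondary income: 89.2
Current account = 2535.3 + 569.7 + (-250.3) + 89.2 = 2943.9
(Excluded from the current account — financial account: domestic pension funds' purchases of foreign equities 358.0, acquisition of a foreign subsidiary by a resident firm (outward FDI) 590.2, purchases of foreign government bonds by domestic residents 549.5, sale of domestic government bonds to non-residents 487.6.)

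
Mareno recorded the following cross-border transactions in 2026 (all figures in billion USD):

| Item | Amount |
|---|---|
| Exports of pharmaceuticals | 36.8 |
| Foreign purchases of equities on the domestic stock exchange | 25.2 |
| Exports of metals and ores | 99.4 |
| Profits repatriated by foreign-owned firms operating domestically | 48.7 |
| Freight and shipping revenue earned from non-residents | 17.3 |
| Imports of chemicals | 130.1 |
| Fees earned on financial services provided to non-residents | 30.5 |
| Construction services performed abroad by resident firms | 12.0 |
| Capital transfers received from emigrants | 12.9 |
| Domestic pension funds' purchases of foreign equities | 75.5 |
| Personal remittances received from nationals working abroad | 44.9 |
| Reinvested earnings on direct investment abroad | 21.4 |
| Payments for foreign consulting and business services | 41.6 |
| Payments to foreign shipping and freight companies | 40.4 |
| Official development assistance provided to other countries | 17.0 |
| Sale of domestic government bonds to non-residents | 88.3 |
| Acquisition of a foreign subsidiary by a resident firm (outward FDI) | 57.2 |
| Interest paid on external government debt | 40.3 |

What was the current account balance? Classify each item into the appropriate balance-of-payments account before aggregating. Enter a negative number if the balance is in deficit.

-55.8

Goods: -130.1 + 36.8 + 99.4 = 6.1
Services: 12.0 + 30.5 + 17.3 - 41.6 - 40.4 = -22.2
Primary income: 21.4 - 48.7 - 40.3 = -67.6
Secondary income: 44.9 - 17.0 = 27.9
Current account = 6.1 + (-22.2) + (-67.6) + 27.9 = -55.8
(Excluded from the current account — financial account: foreign purchases of equities on the domestic stock exchange 25.2, domestic pension funds' purchases of foreign equities 75.5, sale of domestic government bonds to non-residents 88.3, acquisition of a foreign subsidiary by a resident firm (outward FDI) 57.2; capital account: capital transfers received from emigrants 12.9.)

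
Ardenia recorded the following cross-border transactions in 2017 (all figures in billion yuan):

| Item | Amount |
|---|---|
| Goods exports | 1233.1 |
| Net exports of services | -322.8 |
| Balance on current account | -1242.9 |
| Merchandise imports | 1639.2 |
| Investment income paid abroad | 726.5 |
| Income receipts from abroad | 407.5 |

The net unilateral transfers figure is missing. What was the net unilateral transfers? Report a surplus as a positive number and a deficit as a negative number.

Current account = goods balance + services balance + net primary income + net secondary income
Sum of the known components = -1047.9
Net unilateral transfers = CA - (known components) = -1242.9 - (-1047.9) = -195.0

-195.0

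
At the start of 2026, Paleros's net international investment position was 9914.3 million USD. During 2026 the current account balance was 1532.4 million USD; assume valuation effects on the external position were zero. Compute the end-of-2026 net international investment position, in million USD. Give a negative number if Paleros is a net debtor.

With no valuation effects, change in NIIP = current account = 1532.4
End-of-year NIIP = 9914.3 + 1532.4 = 11446.7

11446.7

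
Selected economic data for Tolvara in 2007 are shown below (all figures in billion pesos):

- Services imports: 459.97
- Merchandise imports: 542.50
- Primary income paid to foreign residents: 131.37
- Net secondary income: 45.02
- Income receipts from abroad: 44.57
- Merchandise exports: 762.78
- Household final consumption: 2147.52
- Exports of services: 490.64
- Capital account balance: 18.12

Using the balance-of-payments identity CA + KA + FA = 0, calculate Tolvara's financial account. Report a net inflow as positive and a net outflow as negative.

-227.29

Goods balance = 762.78 - 542.50 = 220.28
Services balance = 490.64 - 459.97 = 30.67
Trade balance (goods + services) = 220.28 + 30.67 = 250.95
Net primary income = 44.57 - 131.37 = -86.80
Net secondary income = 45.02
Current account = 250.95 + (-86.80) + 45.02 = 209.17
Financial account = -(209.17 + 18.12) = -227.29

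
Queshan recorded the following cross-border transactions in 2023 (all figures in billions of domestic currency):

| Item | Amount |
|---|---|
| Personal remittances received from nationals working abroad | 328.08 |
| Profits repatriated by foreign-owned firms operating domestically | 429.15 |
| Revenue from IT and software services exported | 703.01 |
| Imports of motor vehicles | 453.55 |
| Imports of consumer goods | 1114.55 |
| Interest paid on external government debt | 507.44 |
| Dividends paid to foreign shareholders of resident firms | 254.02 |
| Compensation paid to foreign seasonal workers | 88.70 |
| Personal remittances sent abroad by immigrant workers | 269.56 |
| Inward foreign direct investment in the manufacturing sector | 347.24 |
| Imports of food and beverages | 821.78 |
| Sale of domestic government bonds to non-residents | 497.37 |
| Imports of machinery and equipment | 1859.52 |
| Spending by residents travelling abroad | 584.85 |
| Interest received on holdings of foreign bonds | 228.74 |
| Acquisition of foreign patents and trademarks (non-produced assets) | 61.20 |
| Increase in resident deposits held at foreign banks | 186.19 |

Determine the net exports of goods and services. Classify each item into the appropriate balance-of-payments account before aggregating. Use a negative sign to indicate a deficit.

Goods: -821.78 - 453.55 - 1859.52 - 1114.55 = -4249.40
Services: -584.85 + 703.01 = 118.16
Trade balance = -4249.40 + 118.16 = -4131.24
(Excluded from the trade balance — secondary income: personal remittances received from nationals working abroad 328.08, personal remittances sent abroad by immigrant workers 269.56; primary income: profits repatriated by foreign-owned firms operating domestically 429.15, interest paid on external government debt 507.44, dividends paid to foreign shareholders of resident firms 254.02, compensation paid to foreign seasonal workers 88.70, interest received on holdings of foreign bonds 228.74; financial account: inward foreign direct investment in the manufacturing sector 347.24, sale of domestic government bonds to non-residents 497.37, increase in resident deposits held at foreign banks 186.19; capital account: acquisition of foreign patents and trademarks (non-produced assets) 61.20.)

-4131.24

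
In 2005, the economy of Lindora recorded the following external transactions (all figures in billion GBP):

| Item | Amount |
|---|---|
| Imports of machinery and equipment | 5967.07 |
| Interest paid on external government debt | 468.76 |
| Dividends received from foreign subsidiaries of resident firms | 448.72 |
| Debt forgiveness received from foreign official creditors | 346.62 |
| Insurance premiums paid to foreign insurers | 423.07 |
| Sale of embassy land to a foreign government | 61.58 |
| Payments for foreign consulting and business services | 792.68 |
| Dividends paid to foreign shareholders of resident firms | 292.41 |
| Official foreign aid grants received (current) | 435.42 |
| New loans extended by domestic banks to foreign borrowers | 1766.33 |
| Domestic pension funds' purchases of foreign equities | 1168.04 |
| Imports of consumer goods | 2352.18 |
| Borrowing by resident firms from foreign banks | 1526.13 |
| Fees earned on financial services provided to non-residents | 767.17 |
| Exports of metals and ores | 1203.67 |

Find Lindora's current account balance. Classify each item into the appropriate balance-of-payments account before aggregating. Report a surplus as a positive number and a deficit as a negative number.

Goods: 1203.67 - 2352.18 - 5967.07 = -7115.58
Services: -423.07 + 767.17 - 792.68 = -448.58
Primary income: 448.72 - 292.41 - 468.76 = -312.45
Secondary income: 435.42
Current account = (-7115.58) + (-448.58) + (-312.45) + 435.42 = -7441.19
(Excluded from the current account — capital account: debt forgiveness received from foreign official creditors 346.62, sale of embassy land to a foreign government 61.58; financial account: new loans extended by domestic banks to foreign borrowers 1766.33, domestic pension funds' purchases of foreign equities 1168.04, borrowing by resident firms from foreign banks 1526.13.)

-7441.19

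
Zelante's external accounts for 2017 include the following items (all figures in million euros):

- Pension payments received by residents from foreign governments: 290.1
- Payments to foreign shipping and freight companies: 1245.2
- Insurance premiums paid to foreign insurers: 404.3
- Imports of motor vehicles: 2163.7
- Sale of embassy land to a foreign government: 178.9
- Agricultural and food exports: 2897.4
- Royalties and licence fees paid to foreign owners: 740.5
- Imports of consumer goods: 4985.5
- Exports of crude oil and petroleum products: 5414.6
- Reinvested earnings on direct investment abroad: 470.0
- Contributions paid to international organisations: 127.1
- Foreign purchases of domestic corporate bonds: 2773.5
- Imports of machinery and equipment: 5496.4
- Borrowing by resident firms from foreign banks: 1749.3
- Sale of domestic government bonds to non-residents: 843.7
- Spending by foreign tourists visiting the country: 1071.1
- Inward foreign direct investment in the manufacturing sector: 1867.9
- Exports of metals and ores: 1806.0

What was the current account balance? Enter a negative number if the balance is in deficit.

Goods: 5414.6 + 2897.4 - 5496.4 - 4985.5 + 1806.0 - 2163.7 = -2527.6
Services: -740.5 - 1245.2 - 404.3 + 1071.1 = -1318.9
Primary income: 470.0
Secondary income: -127.1 + 290.1 = 163.0
Current account = (-2527.6) + (-1318.9) + 470.0 + 163.0 = -3213.5
(Excluded from the current account — capital account: sale of embassy land to a foreign government 178.9; financial account: foreign purchases of domestic corporate bonds 2773.5, borrowing by resident firms from foreign banks 1749.3, sale of domestic government bonds to non-residents 843.7, inward foreign direct investment in the manufacturing sector 1867.9.)

-3213.5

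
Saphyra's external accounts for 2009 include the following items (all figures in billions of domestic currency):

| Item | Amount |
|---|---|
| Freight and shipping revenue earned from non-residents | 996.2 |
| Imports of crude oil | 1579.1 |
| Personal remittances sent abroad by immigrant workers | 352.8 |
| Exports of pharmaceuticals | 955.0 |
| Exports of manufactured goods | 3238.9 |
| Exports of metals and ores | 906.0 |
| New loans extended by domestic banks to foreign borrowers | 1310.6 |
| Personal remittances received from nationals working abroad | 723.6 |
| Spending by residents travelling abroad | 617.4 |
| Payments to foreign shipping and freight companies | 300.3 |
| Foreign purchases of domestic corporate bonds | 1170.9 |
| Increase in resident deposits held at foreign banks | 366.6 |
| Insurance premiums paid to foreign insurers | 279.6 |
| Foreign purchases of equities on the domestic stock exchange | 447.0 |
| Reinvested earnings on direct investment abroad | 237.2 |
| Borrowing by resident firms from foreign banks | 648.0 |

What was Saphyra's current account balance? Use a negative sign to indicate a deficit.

3927.7

Goods: 906.0 - 1579.1 + 955.0 + 3238.9 = 3520.8
Services: -617.4 - 300.3 - 279.6 + 996.2 = -201.1
Primary income: 237.2
Secondary income: -352.8 + 723.6 = 370.8
Current account = 3520.8 + (-201.1) + 237.2 + 370.8 = 3927.7
(Excluded from the current account — financial account: new loans extended by domestic banks to foreign borrowers 1310.6, foreign purchases of domestic corporate bonds 1170.9, increase in resident deposits held at foreign banks 366.6, foreign purchases of equities on the domestic stock exchange 447.0, borrowing by resident firms from foreign banks 648.0.)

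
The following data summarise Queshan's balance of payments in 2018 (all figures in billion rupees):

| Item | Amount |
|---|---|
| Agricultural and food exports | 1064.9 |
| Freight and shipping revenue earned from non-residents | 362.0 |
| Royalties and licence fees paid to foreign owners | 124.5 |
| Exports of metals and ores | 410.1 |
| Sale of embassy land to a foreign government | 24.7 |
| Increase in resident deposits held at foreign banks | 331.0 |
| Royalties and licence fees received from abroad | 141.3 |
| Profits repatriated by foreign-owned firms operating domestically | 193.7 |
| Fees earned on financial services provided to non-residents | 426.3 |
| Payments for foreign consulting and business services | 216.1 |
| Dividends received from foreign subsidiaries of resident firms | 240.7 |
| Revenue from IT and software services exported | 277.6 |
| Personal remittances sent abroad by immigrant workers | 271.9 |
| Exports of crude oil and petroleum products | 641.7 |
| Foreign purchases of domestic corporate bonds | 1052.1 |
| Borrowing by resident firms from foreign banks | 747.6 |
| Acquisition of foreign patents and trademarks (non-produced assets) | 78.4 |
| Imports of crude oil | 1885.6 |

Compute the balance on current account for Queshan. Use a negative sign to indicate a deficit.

Goods: 641.7 - 1885.6 + 1064.9 + 410.1 = 231.1
Services: 362.0 + 277.6 - 216.1 - 124.5 + 426.3 + 141.3 = 866.6
Primary income: 240.7 - 193.7 = 47.0
Secondary income: -271.9
Current account = 231.1 + 866.6 + 47.0 + (-271.9) = 872.8
(Excluded from the current account — capital account: sale of embassy land to a foreign government 24.7, acquisition of foreign patents and trademarks (non-produced assets) 78.4; financial account: increase in resident deposits held at foreign banks 331.0, foreign purchases of domestic corporate bonds 1052.1, borrowing by resident firms from foreign banks 747.6.)

872.8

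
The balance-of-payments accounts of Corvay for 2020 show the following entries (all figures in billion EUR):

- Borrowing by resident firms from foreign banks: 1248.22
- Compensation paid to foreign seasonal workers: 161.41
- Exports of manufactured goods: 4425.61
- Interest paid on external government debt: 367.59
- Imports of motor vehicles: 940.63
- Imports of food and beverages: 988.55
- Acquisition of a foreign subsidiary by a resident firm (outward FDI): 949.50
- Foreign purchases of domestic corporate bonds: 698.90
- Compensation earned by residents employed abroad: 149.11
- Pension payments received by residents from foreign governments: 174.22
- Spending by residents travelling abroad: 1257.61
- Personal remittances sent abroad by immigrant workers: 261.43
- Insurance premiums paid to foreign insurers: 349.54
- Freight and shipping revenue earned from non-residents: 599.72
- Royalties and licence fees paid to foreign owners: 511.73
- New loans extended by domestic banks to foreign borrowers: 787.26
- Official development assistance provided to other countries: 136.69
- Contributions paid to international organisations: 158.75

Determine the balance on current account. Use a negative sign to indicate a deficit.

Goods: -988.55 - 940.63 + 4425.61 = 2496.43
Services: -511.73 + 599.72 - 1257.61 - 349.54 = -1519.16
Primary income: 149.11 - 161.41 - 367.59 = -379.89
Secondary income: -158.75 - 136.69 - 261.43 + 174.22 = -382.65
Current account = 2496.43 + (-1519.16) + (-379.89) + (-382.65) = 214.73
(Excluded from the current account — financial account: borrowing by resident firms from foreign banks 1248.22, acquisition of a foreign subsidiary by a resident firm (outward FDI) 949.50, foreign purchases of domestic corporate bonds 698.90, new loans extended by domestic banks to foreign borrowers 787.26.)

214.73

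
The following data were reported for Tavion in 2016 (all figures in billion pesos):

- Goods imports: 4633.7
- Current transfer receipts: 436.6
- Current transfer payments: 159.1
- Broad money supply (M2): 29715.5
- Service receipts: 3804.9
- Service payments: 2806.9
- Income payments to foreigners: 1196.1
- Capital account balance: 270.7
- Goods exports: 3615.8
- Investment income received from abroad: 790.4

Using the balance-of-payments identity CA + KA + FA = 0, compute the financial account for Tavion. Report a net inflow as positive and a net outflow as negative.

Goods balance = 3615.8 - 4633.7 = -1017.9
Services balance = 3804.9 - 2806.9 = 998.0
Trade balance (goods + services) = -1017.9 + 998.0 = -19.9
Net primary income = 790.4 - 1196.1 = -405.7
Net secondary income = 436.6 - 159.1 = 277.5
Current account = -19.9 + (-405.7) + 277.5 = -148.1
Financial account = -(-148.1 + 270.7) = -122.6

-122.6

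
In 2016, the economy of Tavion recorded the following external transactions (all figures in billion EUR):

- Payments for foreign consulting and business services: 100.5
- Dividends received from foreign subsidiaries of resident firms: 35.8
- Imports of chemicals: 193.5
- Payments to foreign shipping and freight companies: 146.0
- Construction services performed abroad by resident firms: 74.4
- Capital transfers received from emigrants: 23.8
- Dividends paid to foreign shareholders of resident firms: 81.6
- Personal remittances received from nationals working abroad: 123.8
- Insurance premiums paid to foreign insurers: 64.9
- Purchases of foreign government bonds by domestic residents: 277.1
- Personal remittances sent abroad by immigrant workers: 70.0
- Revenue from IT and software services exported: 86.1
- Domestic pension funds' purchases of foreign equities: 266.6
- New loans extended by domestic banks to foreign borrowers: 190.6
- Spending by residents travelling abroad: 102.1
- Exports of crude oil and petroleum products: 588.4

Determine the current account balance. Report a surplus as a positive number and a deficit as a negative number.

149.9

Goods: 588.4 - 193.5 = 394.9
Services: -102.1 - 64.9 - 100.5 - 146.0 + 86.1 + 74.4 = -253.0
Primary income: -81.6 + 35.8 = -45.8
Secondary income: -70.0 + 123.8 = 53.8
Current account = 394.9 + (-253.0) + (-45.8) + 53.8 = 149.9
(Excluded from the current account — capital account: capital transfers received from emigrants 23.8; financial account: purchases of foreign government bonds by domestic residents 277.1, domestic pension funds' purchases of foreign equities 266.6, new loans extended by domestic banks to foreign borrowers 190.6.)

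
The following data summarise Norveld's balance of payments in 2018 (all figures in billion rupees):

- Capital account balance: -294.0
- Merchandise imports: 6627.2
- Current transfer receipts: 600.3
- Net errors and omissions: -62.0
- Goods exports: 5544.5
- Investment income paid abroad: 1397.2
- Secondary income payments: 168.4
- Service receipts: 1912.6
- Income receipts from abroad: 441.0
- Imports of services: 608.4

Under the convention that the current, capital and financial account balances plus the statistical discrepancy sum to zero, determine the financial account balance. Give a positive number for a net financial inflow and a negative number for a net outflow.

Goods balance = 5544.5 - 6627.2 = -1082.7
Services balance = 1912.6 - 608.4 = 1304.2
Trade balance (goods + services) = -1082.7 + 1304.2 = 221.5
Net primary income = 441.0 - 1397.2 = -956.2
Net secondary income = 600.3 - 168.4 = 431.9
Current account = 221.5 + (-956.2) + 431.9 = -302.8
Financial account = -(-302.8 + (-294.0) + (-62.0)) = 658.8

658.8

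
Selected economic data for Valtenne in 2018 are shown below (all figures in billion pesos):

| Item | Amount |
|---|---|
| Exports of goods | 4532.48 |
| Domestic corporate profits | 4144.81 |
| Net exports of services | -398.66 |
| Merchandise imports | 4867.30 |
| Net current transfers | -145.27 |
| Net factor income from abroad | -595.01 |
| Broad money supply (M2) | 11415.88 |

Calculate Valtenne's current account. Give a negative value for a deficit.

-1473.76

Goods balance = 4532.48 - 4867.30 = -334.82
Services balance = -398.66
Trade balance (goods + services) = -334.82 + (-398.66) = -733.48
Net primary income = -595.01
Net secondary income = -145.27
Current account = -733.48 + (-595.01) + (-145.27) = -1473.76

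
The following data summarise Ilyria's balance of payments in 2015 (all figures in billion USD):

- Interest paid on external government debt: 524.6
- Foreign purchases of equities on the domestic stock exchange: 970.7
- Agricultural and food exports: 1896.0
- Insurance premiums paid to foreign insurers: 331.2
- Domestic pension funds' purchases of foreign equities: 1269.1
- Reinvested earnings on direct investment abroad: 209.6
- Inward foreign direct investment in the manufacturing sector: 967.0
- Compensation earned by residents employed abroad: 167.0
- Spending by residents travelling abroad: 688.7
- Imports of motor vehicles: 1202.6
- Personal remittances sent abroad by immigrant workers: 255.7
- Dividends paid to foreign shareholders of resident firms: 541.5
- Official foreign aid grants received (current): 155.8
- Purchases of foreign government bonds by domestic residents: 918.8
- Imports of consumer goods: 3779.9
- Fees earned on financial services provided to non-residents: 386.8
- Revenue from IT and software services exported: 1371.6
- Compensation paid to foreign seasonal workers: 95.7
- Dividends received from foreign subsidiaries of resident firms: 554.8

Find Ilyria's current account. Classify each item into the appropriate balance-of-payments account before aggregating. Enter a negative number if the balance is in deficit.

Goods: -3779.9 + 1896.0 - 1202.6 = -3086.5
Services: 386.8 - 688.7 - 331.2 + 1371.6 = 738.5
Primary income: -541.5 - 95.7 + 167.0 + 554.8 - 524.6 + 209.6 = -230.4
Secondary income: 155.8 - 255.7 = -99.9
Current account = (-3086.5) + 738.5 + (-230.4) + (-99.9) = -2678.3
(Excluded from the current account — financial account: foreign purchases of equities on the domestic stock exchange 970.7, domestic pension funds' purchases of foreign equities 1269.1, inward foreign direct investment in the manufacturing sector 967.0, purchases of foreign government bonds by domestic residents 918.8.)

-2678.3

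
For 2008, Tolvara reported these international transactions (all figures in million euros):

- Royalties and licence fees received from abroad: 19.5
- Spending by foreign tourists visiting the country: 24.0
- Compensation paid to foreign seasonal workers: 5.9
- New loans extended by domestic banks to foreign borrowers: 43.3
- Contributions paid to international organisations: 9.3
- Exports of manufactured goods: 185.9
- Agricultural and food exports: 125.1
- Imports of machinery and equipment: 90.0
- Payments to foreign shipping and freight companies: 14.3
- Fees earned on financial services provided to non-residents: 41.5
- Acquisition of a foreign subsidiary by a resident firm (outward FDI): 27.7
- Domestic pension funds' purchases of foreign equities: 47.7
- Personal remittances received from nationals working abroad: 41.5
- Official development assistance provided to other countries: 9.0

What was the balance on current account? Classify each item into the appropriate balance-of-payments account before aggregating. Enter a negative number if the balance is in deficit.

309.0

Goods: -90.0 + 125.1 + 185.9 = 221.0
Services: -14.3 + 19.5 + 24.0 + 41.5 = 70.7
Primary income: -5.9
Secondary income: -9.3 - 9.0 + 41.5 = 23.2
Current account = 221.0 + 70.7 + (-5.9) + 23.2 = 309.0
(Excluded from the current account — financial account: new loans extended by domestic banks to foreign borrowers 43.3, acquisition of a foreign subsidiary by a resident firm (outward FDI) 27.7, domestic pension funds' purchases of foreign equities 47.7.)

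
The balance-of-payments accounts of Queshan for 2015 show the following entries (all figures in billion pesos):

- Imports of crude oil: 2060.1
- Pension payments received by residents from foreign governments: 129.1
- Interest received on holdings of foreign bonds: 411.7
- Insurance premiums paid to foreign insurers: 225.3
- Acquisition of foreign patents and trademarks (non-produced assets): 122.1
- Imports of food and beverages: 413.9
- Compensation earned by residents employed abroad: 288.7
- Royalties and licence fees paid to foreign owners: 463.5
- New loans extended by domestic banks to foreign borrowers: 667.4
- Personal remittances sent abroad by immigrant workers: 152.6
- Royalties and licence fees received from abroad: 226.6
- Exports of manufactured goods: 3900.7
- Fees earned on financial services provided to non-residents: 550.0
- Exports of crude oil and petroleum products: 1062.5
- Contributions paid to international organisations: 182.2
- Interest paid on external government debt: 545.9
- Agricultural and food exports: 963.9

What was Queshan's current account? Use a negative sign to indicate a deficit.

3489.7

Goods: 963.9 - 413.9 - 2060.1 + 3900.7 + 1062.5 = 3453.1
Services: 550.0 - 463.5 + 226.6 - 225.3 = 87.8
Primary income: 288.7 - 545.9 + 411.7 = 154.5
Secondary income: 129.1 - 182.2 - 152.6 = -205.7
Current account = 3453.1 + 87.8 + 154.5 + (-205.7) = 3489.7
(Excluded from the current account — capital account: acquisition of foreign patents and trademarks (non-produced assets) 122.1; financial account: new loans extended by domestic banks to foreign borrowers 667.4.)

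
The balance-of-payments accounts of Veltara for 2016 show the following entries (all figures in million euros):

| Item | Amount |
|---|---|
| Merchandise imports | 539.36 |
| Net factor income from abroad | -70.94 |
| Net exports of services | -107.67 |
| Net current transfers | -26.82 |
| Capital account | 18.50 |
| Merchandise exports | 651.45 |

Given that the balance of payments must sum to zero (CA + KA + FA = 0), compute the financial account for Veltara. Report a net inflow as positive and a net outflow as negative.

74.84

Goods balance = 651.45 - 539.36 = 112.09
Services balance = -107.67
Trade balance (goods + services) = 112.09 + (-107.67) = 4.42
Net primary income = -70.94
Net secondary income = -26.82
Current account = 4.42 + (-70.94) + (-26.82) = -93.34
Financial account = -(-93.34 + 18.50) = 74.84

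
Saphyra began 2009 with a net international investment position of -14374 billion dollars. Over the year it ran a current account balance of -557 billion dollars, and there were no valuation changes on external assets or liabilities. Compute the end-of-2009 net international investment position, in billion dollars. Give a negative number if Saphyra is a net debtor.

-14931

With no valuation effects, change in NIIP = current account = -557
End-of-year NIIP = -14374 + (-557) = -14931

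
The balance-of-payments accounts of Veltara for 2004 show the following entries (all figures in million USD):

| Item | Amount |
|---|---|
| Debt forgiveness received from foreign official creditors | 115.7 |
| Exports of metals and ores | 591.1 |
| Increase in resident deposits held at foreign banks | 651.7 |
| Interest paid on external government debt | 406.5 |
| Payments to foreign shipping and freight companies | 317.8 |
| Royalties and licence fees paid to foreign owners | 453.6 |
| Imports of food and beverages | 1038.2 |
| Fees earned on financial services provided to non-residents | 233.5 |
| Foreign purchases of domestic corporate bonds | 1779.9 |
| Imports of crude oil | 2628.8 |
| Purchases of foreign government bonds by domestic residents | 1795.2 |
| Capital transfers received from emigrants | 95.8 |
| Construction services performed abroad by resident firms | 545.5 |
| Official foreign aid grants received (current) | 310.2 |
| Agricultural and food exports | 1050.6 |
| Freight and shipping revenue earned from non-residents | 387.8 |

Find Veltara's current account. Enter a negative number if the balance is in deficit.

Goods: 591.1 + 1050.6 - 1038.2 - 2628.8 = -2025.3
Services: 233.5 - 453.6 - 317.8 + 545.5 + 387.8 = 395.4
Primary income: -406.5
Secondary income: 310.2
Current account = (-2025.3) + 395.4 + (-406.5) + 310.2 = -1726.2
(Excluded from the current account — capital account: debt forgiveness received from foreign official creditors 115.7, capital transfers received from emigrants 95.8; financial account: increase in resident deposits held at foreign banks 651.7, foreign purchases of domestic corporate bonds 1779.9, purchases of foreign government bonds by domestic residents 1795.2.)

-1726.2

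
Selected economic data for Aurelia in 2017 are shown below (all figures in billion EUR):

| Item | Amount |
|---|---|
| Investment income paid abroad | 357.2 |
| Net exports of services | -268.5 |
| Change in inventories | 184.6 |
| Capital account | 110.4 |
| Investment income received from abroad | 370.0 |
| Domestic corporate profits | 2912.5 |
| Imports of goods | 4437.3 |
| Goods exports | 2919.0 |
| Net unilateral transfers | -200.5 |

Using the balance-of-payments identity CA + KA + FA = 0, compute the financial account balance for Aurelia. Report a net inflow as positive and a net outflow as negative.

Goods balance = 2919.0 - 4437.3 = -1518.3
Services balance = -268.5
Trade balance (goods + services) = -1518.3 + (-268.5) = -1786.8
Net primary income = 370.0 - 357.2 = 12.8
Net secondary income = -200.5
Current account = -1786.8 + 12.8 + (-200.5) = -1974.5
Financial account = -(-1974.5 + 110.4) = 1864.1

1864.1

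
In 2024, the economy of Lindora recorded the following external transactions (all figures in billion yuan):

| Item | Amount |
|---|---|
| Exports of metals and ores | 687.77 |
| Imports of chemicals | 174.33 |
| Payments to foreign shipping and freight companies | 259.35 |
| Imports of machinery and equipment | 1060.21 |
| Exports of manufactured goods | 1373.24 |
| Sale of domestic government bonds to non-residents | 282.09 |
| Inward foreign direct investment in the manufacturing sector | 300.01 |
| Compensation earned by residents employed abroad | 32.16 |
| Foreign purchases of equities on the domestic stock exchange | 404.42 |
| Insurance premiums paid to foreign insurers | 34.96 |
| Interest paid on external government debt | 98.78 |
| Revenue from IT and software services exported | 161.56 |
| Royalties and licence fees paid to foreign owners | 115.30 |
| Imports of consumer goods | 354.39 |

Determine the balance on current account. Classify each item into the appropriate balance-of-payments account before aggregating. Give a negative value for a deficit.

157.41

Goods: -174.33 + 1373.24 + 687.77 - 354.39 - 1060.21 = 472.08
Services: -115.30 - 34.96 + 161.56 - 259.35 = -248.05
Primary income: 32.16 - 98.78 = -66.62
Current account = 472.08 + (-248.05) + (-66.62) = 157.41
(Excluded from the current account — financial account: sale of domestic government bonds to non-residents 282.09, inward foreign direct investment in the manufacturing sector 300.01, foreign purchases of equities on the domestic stock exchange 404.42.)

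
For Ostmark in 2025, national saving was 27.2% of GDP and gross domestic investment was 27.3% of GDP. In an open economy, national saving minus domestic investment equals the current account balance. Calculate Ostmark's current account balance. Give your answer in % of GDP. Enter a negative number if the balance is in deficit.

S - I = CA (net lending to the rest of the world).
CA = S - I = 27.2 - 27.3 = -0.1

-0.1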